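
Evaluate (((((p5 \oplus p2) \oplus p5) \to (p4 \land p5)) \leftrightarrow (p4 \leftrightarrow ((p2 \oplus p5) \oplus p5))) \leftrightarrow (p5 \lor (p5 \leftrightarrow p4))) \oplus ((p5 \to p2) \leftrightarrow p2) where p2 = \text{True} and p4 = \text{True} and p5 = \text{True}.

\text{False}

p5 \oplus p2 = \text{True} \oplus \text{True} = \text{False}
(p5 \oplus p2) \oplus p5 = \text{False} \oplus \text{True} = \text{True}
p4 \land p5 = \text{True} \land \text{True} = \text{True}
((p5 \oplus p2) \oplus p5) \to (p4 \land p5) = \text{True} \to \text{True} = \text{True}
p2 \oplus p5 = \text{True} \oplus \text{True} = \text{False}
(p2 \oplus p5) \oplus p5 = \text{False} \oplus \text{True} = \text{True}
p4 \leftrightarrow ((p2 \oplus p5) \oplus p5) = \text{True} \leftrightarrow \text{True} = \text{True}
(((p5 \oplus p2) \oplus p5) \to (p4 \land p5)) \leftrightarrow (p4 \leftrightarrow ((p2 \oplus p5) \oplus p5)) = \text{True} \leftrightarrow \text{True} = \text{True}
p5 \leftrightarrow p4 = \text{True} \leftrightarrow \text{True} = \text{True}
p5 \lor (p5 \leftrightarrow p4) = \text{True} \lor \text{True} = \text{True}
((((p5 \oplus p2) \oplus p5) \to (p4 \land p5)) \leftrightarrow (p4 \leftrightarrow ((p2 \oplus p5) \oplus p5))) \leftrightarrow (p5 \lor (p5 \leftrightarrow p4)) = \text{True} \leftrightarrow \text{True} = \text{True}
p5 \to p2 = \text{True} \to \text{True} = \text{True}
(p5 \to p2) \leftrightarrow p2 = \text{True} \leftrightarrow \text{True} = \text{True}
(((((p5 \oplus p2) \oplus p5) \to (p4 \land p5)) \leftrightarrow (p4 \leftrightarrow ((p2 \oplus p5) \oplus p5))) \leftrightarrow (p5 \lor (p5 \leftrightarrow p4))) \oplus ((p5 \to p2) \leftrightarrow p2) = \text{True} \oplus \text{True} = \text{False}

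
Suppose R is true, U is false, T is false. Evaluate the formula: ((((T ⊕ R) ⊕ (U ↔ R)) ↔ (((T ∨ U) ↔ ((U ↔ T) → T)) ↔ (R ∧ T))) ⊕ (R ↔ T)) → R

T ⊕ R = False ⊕ True = True
U ↔ R = False ↔ True = False
(T ⊕ R) ⊕ (U ↔ R) = True ⊕ False = True
T ∨ U = False ∨ False = False
U ↔ T = False ↔ False = True
(U ↔ T) → T = True → False = False
(T ∨ U) ↔ ((U ↔ T) → T) = False ↔ False = True
R ∧ T = True ∧ False = False
((T ∨ U) ↔ ((U ↔ T) → T)) ↔ (R ∧ T) = True ↔ False = False
((T ⊕ R) ⊕ (U ↔ R)) ↔ (((T ∨ U) ↔ ((U ↔ T) → T)) ↔ (R ∧ T)) = True ↔ False = False
R ↔ T = True ↔ False = False
(((T ⊕ R) ⊕ (U ↔ R)) ↔ (((T ∨ U) ↔ ((U ↔ T) → T)) ↔ (R ∧ T))) ⊕ (R ↔ T) = False ⊕ False = False
((((T ⊕ R) ⊕ (U ↔ R)) ↔ (((T ∨ U) ↔ ((U ↔ T) → T)) ↔ (R ∧ T))) ⊕ (R ↔ T)) → R = False → True = True

True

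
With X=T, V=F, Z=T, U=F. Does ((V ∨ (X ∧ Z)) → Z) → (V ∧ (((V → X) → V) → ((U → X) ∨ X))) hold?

F

X ∧ Z = T ∧ T = T
V ∨ (X ∧ Z) = F ∨ T = T
(V ∨ (X ∧ Z)) → Z = T → T = T
V → X = F → T = T
(V → X) → V = T → F = F
U → X = F → T = T
(U → X) ∨ X = T ∨ T = T
((V → X) → V) → ((U → X) ∨ X) = F → T = T
V ∧ (((V → X) → V) → ((U → X) ∨ X)) = F ∧ T = F
((V ∨ (X ∧ Z)) → Z) → (V ∧ (((V → X) → V) → ((U → X) ∨ X))) = T → F = F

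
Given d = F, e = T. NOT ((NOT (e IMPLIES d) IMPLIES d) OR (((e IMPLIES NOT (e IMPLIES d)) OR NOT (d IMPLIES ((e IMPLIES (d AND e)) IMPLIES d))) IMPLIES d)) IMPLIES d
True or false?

e IMPLIES d = T IMPLIES F = F
NOT (e IMPLIES d) = NOT F = T
NOT (e IMPLIES d) IMPLIES d = T IMPLIES F = F
e IMPLIES d = T IMPLIES F = F
NOT (e IMPLIES d) = NOT F = T
e IMPLIES NOT (e IMPLIES d) = T IMPLIES T = T
d AND e = F AND T = F
e IMPLIES (d AND e) = T IMPLIES F = F
(e IMPLIES (d AND e)) IMPLIES d = F IMPLIES F = T
d IMPLIES ((e IMPLIES (d AND e)) IMPLIES d) = F IMPLIES T = T
NOT (d IMPLIES ((e IMPLIES (d AND e)) IMPLIES d)) = NOT T = F
(e IMPLIES NOT (e IMPLIES d)) OR NOT (d IMPLIES ((e IMPLIES (d AND e)) IMPLIES d)) = T OR F = T
((e IMPLIES NOT (e IMPLIES d)) OR NOT (d IMPLIES ((e IMPLIES (d AND e)) IMPLIES d))) IMPLIES d = T IMPLIES F = F
(NOT (e IMPLIES d) IMPLIES d) OR (((e IMPLIES NOT (e IMPLIES d)) OR NOT (d IMPLIES ((e IMPLIES (d AND e)) IMPLIES d))) IMPLIES d) = F OR F = F
NOT ((NOT (e IMPLIES d) IMPLIES d) OR (((e IMPLIES NOT (e IMPLIES d)) OR NOT (d IMPLIES ((e IMPLIES (d AND e)) IMPLIES d))) IMPLIES d)) = NOT F = T
NOT ((NOT (e IMPLIES d) IMPLIES d) OR (((e IMPLIES NOT (e IMPLIES d)) OR NOT (d IMPLIES ((e IMPLIES (d AND e)) IMPLIES d))) IMPLIES d)) IMPLIES d = T IMPLIES F = F

F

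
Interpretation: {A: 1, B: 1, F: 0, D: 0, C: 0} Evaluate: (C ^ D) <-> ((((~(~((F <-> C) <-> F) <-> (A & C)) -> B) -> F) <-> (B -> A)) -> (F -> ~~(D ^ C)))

0

C ^ D = 0 ^ 0 = 0
F <-> C = 0 <-> 0 = 1
(F <-> C) <-> F = 1 <-> 0 = 0
~((F <-> C) <-> F) = ~0 = 1
A & C = 1 & 0 = 0
~((F <-> C) <-> F) <-> (A & C) = 1 <-> 0 = 0
~(~((F <-> C) <-> F) <-> (A & C)) = ~0 = 1
~(~((F <-> C) <-> F) <-> (A & C)) -> B = 1 -> 1 = 1
(~(~((F <-> C) <-> F) <-> (A & C)) -> B) -> F = 1 -> 0 = 0
B -> A = 1 -> 1 = 1
((~(~((F <-> C) <-> F) <-> (A & C)) -> B) -> F) <-> (B -> A) = 0 <-> 1 = 0
D ^ C = 0 ^ 0 = 0
~(D ^ C) = ~0 = 1
~~(D ^ C) = ~1 = 0
F -> ~~(D ^ C) = 0 -> 0 = 1
(((~(~((F <-> C) <-> F) <-> (A & C)) -> B) -> F) <-> (B -> A)) -> (F -> ~~(D ^ C)) = 0 -> 1 = 1
(C ^ D) <-> ((((~(~((F <-> C) <-> F) <-> (A & C)) -> B) -> F) <-> (B -> A)) -> (F -> ~~(D ^ C))) = 0 <-> 1 = 0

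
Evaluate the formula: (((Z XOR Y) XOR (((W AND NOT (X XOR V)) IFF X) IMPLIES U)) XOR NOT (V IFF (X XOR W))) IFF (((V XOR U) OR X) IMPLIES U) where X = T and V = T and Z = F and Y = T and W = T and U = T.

T

Substituting X=T, V=T, Z=F, Y=T, W=T, U=T:
Z XOR Y = F XOR T = T
X XOR V = T XOR T = F
NOT (X XOR V) = NOT F = T
W AND NOT (X XOR V) = T AND T = T
(W AND NOT (X XOR V)) IFF X = T IFF T = T
((W AND NOT (X XOR V)) IFF X) IMPLIES U = T IMPLIES T = T
(Z XOR Y) XOR (((W AND NOT (X XOR V)) IFF X) IMPLIES U) = T XOR T = F
X XOR W = T XOR T = F
V IFF (X XOR W) = T IFF F = F
NOT (V IFF (X XOR W)) = NOT F = T
((Z XOR Y) XOR (((W AND NOT (X XOR V)) IFF X) IMPLIES U)) XOR NOT (V IFF (X XOR W)) = F XOR T = T
V XOR U = T XOR T = F
(V XOR U) OR X = F OR T = T
((V XOR U) OR X) IMPLIES U = T IMPLIES T = T
(((Z XOR Y) XOR (((W AND NOT (X XOR V)) IFF X) IMPLIES U)) XOR NOT (V IFF (X XOR W))) IFF (((V XOR U) OR X) IMPLIES U) = T IFF T = T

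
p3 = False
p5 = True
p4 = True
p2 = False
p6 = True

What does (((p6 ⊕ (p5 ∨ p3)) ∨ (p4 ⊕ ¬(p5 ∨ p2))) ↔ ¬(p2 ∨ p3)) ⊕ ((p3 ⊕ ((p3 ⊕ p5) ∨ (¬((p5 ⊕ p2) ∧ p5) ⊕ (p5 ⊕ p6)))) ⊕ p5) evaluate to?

p5 ∨ p3 = True ∨ False = True
p6 ⊕ (p5 ∨ p3) = True ⊕ True = False
p5 ∨ p2 = True ∨ False = True
¬(p5 ∨ p2) = ¬True = False
p4 ⊕ ¬(p5 ∨ p2) = True ⊕ False = True
(p6 ⊕ (p5 ∨ p3)) ∨ (p4 ⊕ ¬(p5 ∨ p2)) = False ∨ True = True
p2 ∨ p3 = False ∨ False = False
¬(p2 ∨ p3) = ¬False = True
((p6 ⊕ (p5 ∨ p3)) ∨ (p4 ⊕ ¬(p5 ∨ p2))) ↔ ¬(p2 ∨ p3) = True ↔ True = True
p3 ⊕ p5 = False ⊕ True = True
p5 ⊕ p2 = True ⊕ False = True
(p5 ⊕ p2) ∧ p5 = True ∧ True = True
¬((p5 ⊕ p2) ∧ p5) = ¬True = False
p5 ⊕ p6 = True ⊕ True = False
¬((p5 ⊕ p2) ∧ p5) ⊕ (p5 ⊕ p6) = False ⊕ False = False
(p3 ⊕ p5) ∨ (¬((p5 ⊕ p2) ∧ p5) ⊕ (p5 ⊕ p6)) = True ∨ False = True
p3 ⊕ ((p3 ⊕ p5) ∨ (¬((p5 ⊕ p2) ∧ p5) ⊕ (p5 ⊕ p6))) = False ⊕ True = True
(p3 ⊕ ((p3 ⊕ p5) ∨ (¬((p5 ⊕ p2) ∧ p5) ⊕ (p5 ⊕ p6)))) ⊕ p5 = True ⊕ True = False
(((p6 ⊕ (p5 ∨ p3)) ∨ (p4 ⊕ ¬(p5 ∨ p2))) ↔ ¬(p2 ∨ p3)) ⊕ ((p3 ⊕ ((p3 ⊕ p5) ∨ (¬((p5 ⊕ p2) ∧ p5) ⊕ (p5 ⊕ p6)))) ⊕ p5) = True ⊕ False = True

True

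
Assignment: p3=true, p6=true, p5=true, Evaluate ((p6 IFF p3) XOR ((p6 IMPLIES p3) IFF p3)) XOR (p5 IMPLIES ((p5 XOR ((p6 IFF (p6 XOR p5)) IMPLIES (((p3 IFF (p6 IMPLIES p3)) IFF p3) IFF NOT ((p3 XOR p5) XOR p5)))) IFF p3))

p6 IFF p3 = true IFF true = true
p6 IMPLIES p3 = true IMPLIES true = true
(p6 IMPLIES p3) IFF p3 = true IFF true = true
(p6 IFF p3) XOR ((p6 IMPLIES p3) IFF p3) = true XOR true = false
p6 XOR p5 = true XOR true = false
p6 IFF (p6 XOR p5) = true IFF false = false
p6 IMPLIES p3 = true IMPLIES true = true
p3 IFF (p6 IMPLIES p3) = true IFF true = true
(p3 IFF (p6 IMPLIES p3)) IFF p3 = true IFF true = true
p3 XOR p5 = true XOR true = false
(p3 XOR p5) XOR p5 = false XOR true = true
NOT ((p3 XOR p5) XOR p5) = NOT true = false
((p3 IFF (p6 IMPLIES p3)) IFF p3) IFF NOT ((p3 XOR p5) XOR p5) = true IFF false = false
(p6 IFF (p6 XOR p5)) IMPLIES (((p3 IFF (p6 IMPLIES p3)) IFF p3) IFF NOT ((p3 XOR p5) XOR p5)) = false IMPLIES false = true
p5 XOR ((p6 IFF (p6 XOR p5)) IMPLIES (((p3 IFF (p6 IMPLIES p3)) IFF p3) IFF NOT ((p3 XOR p5) XOR p5))) = true XOR true = false
(p5 XOR ((p6 IFF (p6 XOR p5)) IMPLIES (((p3 IFF (p6 IMPLIES p3)) IFF p3) IFF NOT ((p3 XOR p5) XOR p5)))) IFF p3 = false IFF true = false
p5 IMPLIES ((p5 XOR ((p6 IFF (p6 XOR p5)) IMPLIES (((p3 IFF (p6 IMPLIES p3)) IFF p3) IFF NOT ((p3 XOR p5) XOR p5)))) IFF p3) = true IMPLIES false = false
((p6 IFF p3) XOR ((p6 IMPLIES p3) IFF p3)) XOR (p5 IMPLIES ((p5 XOR ((p6 IFF (p6 XOR p5)) IMPLIES (((p3 IFF (p6 IMPLIES p3)) IFF p3) IFF NOT ((p3 XOR p5) XOR p5)))) IFF p3)) = false XOR false = false

false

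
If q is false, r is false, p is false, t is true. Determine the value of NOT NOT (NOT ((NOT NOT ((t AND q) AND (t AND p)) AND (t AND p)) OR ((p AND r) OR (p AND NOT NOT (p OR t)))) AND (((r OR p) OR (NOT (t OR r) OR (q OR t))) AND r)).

F

t AND q = T AND F = F
t AND p = T AND F = F
(t AND q) AND (t AND p) = F AND F = F
NOT ((t AND q) AND (t AND p)) = NOT F = T
NOT NOT ((t AND q) AND (t AND p)) = NOT T = F
t AND p = T AND F = F
NOT NOT ((t AND q) AND (t AND p)) AND (t AND p) = F AND F = F
p AND r = F AND F = F
p OR t = F OR T = T
NOT (p OR t) = NOT T = F
NOT NOT (p OR t) = NOT F = T
p AND NOT NOT (p OR t) = F AND T = F
(p AND r) OR (p AND NOT NOT (p OR t)) = F OR F = F
(NOT NOT ((t AND q) AND (t AND p)) AND (t AND p)) OR ((p AND r) OR (p AND NOT NOT (p OR t))) = F OR F = F
NOT ((NOT NOT ((t AND q) AND (t AND p)) AND (t AND p)) OR ((p AND r) OR (p AND NOT NOT (p OR t)))) = NOT F = T
r OR p = F OR F = F
t OR r = T OR F = T
NOT (t OR r) = NOT T = F
q OR t = F OR T = T
NOT (t OR r) OR (q OR t) = F OR T = T
(r OR p) OR (NOT (t OR r) OR (q OR t)) = F OR T = T
((r OR p) OR (NOT (t OR r) OR (q OR t))) AND r = T AND F = F
NOT ((NOT NOT ((t AND q) AND (t AND p)) AND (t AND p)) OR ((p AND r) OR (p AND NOT NOT (p OR t)))) AND (((r OR p) OR (NOT (t OR r) OR (q OR t))) AND r) = T AND F = F
NOT (NOT ((NOT NOT ((t AND q) AND (t AND p)) AND (t AND p)) OR ((p AND r) OR (p AND NOT NOT (p OR t)))) AND (((r OR p) OR (NOT (t OR r) OR (q OR t))) AND r)) = NOT F = T
NOT NOT (NOT ((NOT NOT ((t AND q) AND (t AND p)) AND (t AND p)) OR ((p AND r) OR (p AND NOT NOT (p OR t)))) AND (((r OR p) OR (NOT (t OR r) OR (q OR t))) AND r)) = NOT T = F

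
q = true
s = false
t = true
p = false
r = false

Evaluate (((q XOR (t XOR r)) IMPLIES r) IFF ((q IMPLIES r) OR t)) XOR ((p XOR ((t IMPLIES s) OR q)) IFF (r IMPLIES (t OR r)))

t XOR r = true XOR false = true
q XOR (t XOR r) = true XOR true = false
(q XOR (t XOR r)) IMPLIES r = false IMPLIES false = true
q IMPLIES r = true IMPLIES false = false
(q IMPLIES r) OR t = false OR true = true
((q XOR (t XOR r)) IMPLIES r) IFF ((q IMPLIES r) OR t) = true IFF true = true
t IMPLIES s = true IMPLIES false = false
(t IMPLIES s) OR q = false OR true = true
p XOR ((t IMPLIES s) OR q) = false XOR true = true
t OR r = true OR false = true
r IMPLIES (t OR r) = false IMPLIES true = true
(p XOR ((t IMPLIES s) OR q)) IFF (r IMPLIES (t OR r)) = true IFF true = true
(((q XOR (t XOR r)) IMPLIES r) IFF ((q IMPLIES r) OR t)) XOR ((p XOR ((t IMPLIES s) OR q)) IFF (r IMPLIES (t OR r))) = true XOR true = false

false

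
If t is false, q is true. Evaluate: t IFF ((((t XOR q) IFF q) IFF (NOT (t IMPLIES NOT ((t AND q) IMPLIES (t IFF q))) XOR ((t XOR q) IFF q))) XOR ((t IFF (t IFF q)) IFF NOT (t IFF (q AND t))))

false

t XOR q = false XOR true = true
(t XOR q) IFF q = true IFF true = true
t AND q = false AND true = false
t IFF q = false IFF true = false
(t AND q) IMPLIES (t IFF q) = false IMPLIES false = true
NOT ((t AND q) IMPLIES (t IFF q)) = NOT true = false
t IMPLIES NOT ((t AND q) IMPLIES (t IFF q)) = false IMPLIES false = true
NOT (t IMPLIES NOT ((t AND q) IMPLIES (t IFF q))) = NOT true = false
t XOR q = false XOR true = true
(t XOR q) IFF q = true IFF true = true
NOT (t IMPLIES NOT ((t AND q) IMPLIES (t IFF q))) XOR ((t XOR q) IFF q) = false XOR true = true
((t XOR q) IFF q) IFF (NOT (t IMPLIES NOT ((t AND q) IMPLIES (t IFF q))) XOR ((t XOR q) IFF q)) = true IFF true = true
t IFF q = false IFF true = false
t IFF (t IFF q) = false IFF false = true
q AND t = true AND false = false
t IFF (q AND t) = false IFF false = true
NOT (t IFF (q AND t)) = NOT true = false
(t IFF (t IFF q)) IFF NOT (t IFF (q AND t)) = true IFF false = false
(((t XOR q) IFF q) IFF (NOT (t IMPLIES NOT ((t AND q) IMPLIES (t IFF q))) XOR ((t XOR q) IFF q))) XOR ((t IFF (t IFF q)) IFF NOT (t IFF (q AND t))) = true XOR false = true
t IFF ((((t XOR q) IFF q) IFF (NOT (t IMPLIES NOT ((t AND q) IMPLIES (t IFF q))) XOR ((t XOR q) IFF q))) XOR ((t IFF (t IFF q)) IFF NOT (t IFF (q AND t)))) = false IFF true = false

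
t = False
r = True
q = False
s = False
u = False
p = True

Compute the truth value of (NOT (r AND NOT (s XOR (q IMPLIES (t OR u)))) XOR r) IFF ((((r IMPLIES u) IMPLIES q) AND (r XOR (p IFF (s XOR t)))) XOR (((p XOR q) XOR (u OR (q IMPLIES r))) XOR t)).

False

t OR u = False OR False = False
q IMPLIES (t OR u) = False IMPLIES False = True
s XOR (q IMPLIES (t OR u)) = False XOR True = True
NOT (s XOR (q IMPLIES (t OR u))) = NOT True = False
r AND NOT (s XOR (q IMPLIES (t OR u))) = True AND False = False
NOT (r AND NOT (s XOR (q IMPLIES (t OR u)))) = NOT False = True
NOT (r AND NOT (s XOR (q IMPLIES (t OR u)))) XOR r = True XOR True = False
r IMPLIES u = True IMPLIES False = False
(r IMPLIES u) IMPLIES q = False IMPLIES False = True
s XOR t = False XOR False = False
p IFF (s XOR t) = True IFF False = False
r XOR (p IFF (s XOR t)) = True XOR False = True
((r IMPLIES u) IMPLIES q) AND (r XOR (p IFF (s XOR t))) = True AND True = True
p XOR q = True XOR False = True
q IMPLIES r = False IMPLIES True = True
u OR (q IMPLIES r) = False OR True = True
(p XOR q) XOR (u OR (q IMPLIES r)) = True XOR True = False
((p XOR q) XOR (u OR (q IMPLIES r))) XOR t = False XOR False = False
(((r IMPLIES u) IMPLIES q) AND (r XOR (p IFF (s XOR t)))) XOR (((p XOR q) XOR (u OR (q IMPLIES r))) XOR t) = True XOR False = True
(NOT (r AND NOT (s XOR (q IMPLIES (t OR u)))) XOR r) IFF ((((r IMPLIES u) IMPLIES q) AND (r XOR (p IFF (s XOR t)))) XOR (((p XOR q) XOR (u OR (q IMPLIES r))) XOR t)) = False IFF True = False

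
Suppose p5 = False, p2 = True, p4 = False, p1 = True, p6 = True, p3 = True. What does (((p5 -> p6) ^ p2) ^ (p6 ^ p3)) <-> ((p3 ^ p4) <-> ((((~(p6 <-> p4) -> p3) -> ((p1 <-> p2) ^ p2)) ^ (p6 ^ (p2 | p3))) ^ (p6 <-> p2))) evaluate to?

Substituting p5=False, p2=True, p4=False, p1=True, p6=True, p3=True:
p5 -> p6 = False -> True = True
(p5 -> p6) ^ p2 = True ^ True = False
p6 ^ p3 = True ^ True = False
((p5 -> p6) ^ p2) ^ (p6 ^ p3) = False ^ False = False
p3 ^ p4 = True ^ False = True
p6 <-> p4 = True <-> False = False
~(p6 <-> p4) = ~False = True
~(p6 <-> p4) -> p3 = True -> True = True
p1 <-> p2 = True <-> True = True
(p1 <-> p2) ^ p2 = True ^ True = False
(~(p6 <-> p4) -> p3) -> ((p1 <-> p2) ^ p2) = True -> False = False
p2 | p3 = True | True = True
p6 ^ (p2 | p3) = True ^ True = False
((~(p6 <-> p4) -> p3) -> ((p1 <-> p2) ^ p2)) ^ (p6 ^ (p2 | p3)) = False ^ False = False
p6 <-> p2 = True <-> True = True
(((~(p6 <-> p4) -> p3) -> ((p1 <-> p2) ^ p2)) ^ (p6 ^ (p2 | p3))) ^ (p6 <-> p2) = False ^ True = True
(p3 ^ p4) <-> ((((~(p6 <-> p4) -> p3) -> ((p1 <-> p2) ^ p2)) ^ (p6 ^ (p2 | p3))) ^ (p6 <-> p2)) = True <-> True = True
(((p5 -> p6) ^ p2) ^ (p6 ^ p3)) <-> ((p3 ^ p4) <-> ((((~(p6 <-> p4) -> p3) -> ((p1 <-> p2) ^ p2)) ^ (p6 ^ (p2 | p3))) ^ (p6 <-> p2))) = False <-> True = False

False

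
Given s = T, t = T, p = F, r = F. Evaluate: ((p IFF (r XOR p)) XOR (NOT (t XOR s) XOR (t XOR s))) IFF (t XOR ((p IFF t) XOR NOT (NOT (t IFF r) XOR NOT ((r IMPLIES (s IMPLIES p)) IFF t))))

F

r XOR p = F XOR F = F
p IFF (r XOR p) = F IFF F = T
t XOR s = T XOR T = F
NOT (t XOR s) = NOT F = T
t XOR s = T XOR T = F
NOT (t XOR s) XOR (t XOR s) = T XOR F = T
(p IFF (r XOR p)) XOR (NOT (t XOR s) XOR (t XOR s)) = T XOR T = F
p IFF t = F IFF T = F
t IFF r = T IFF F = F
NOT (t IFF r) = NOT F = T
s IMPLIES p = T IMPLIES F = F
r IMPLIES (s IMPLIES p) = F IMPLIES F = T
(r IMPLIES (s IMPLIES p)) IFF t = T IFF T = T
NOT ((r IMPLIES (s IMPLIES p)) IFF t) = NOT T = F
NOT (t IFF r) XOR NOT ((r IMPLIES (s IMPLIES p)) IFF t) = T XOR F = T
NOT (NOT (t IFF r) XOR NOT ((r IMPLIES (s IMPLIES p)) IFF t)) = NOT T = F
(p IFF t) XOR NOT (NOT (t IFF r) XOR NOT ((r IMPLIES (s IMPLIES p)) IFF t)) = F XOR F = F
t XOR ((p IFF t) XOR NOT (NOT (t IFF r) XOR NOT ((r IMPLIES (s IMPLIES p)) IFF t))) = T XOR F = T
((p IFF (r XOR p)) XOR (NOT (t XOR s) XOR (t XOR s))) IFF (t XOR ((p IFF t) XOR NOT (NOT (t IFF r) XOR NOT ((r IMPLIES (s IMPLIES p)) IFF t)))) = F IFF T = F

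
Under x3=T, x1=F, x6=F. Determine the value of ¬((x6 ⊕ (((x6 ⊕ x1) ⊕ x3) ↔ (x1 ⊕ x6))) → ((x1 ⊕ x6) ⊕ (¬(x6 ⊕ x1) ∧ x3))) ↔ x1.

Substituting x3=T, x1=F, x6=F:
x6 ⊕ x1 = F ⊕ F = F
(x6 ⊕ x1) ⊕ x3 = F ⊕ T = T
x1 ⊕ x6 = F ⊕ F = F
((x6 ⊕ x1) ⊕ x3) ↔ (x1 ⊕ x6) = T ↔ F = F
x6 ⊕ (((x6 ⊕ x1) ⊕ x3) ↔ (x1 ⊕ x6)) = F ⊕ F = F
x1 ⊕ x6 = F ⊕ F = F
x6 ⊕ x1 = F ⊕ F = F
¬(x6 ⊕ x1) = ¬F = T
¬(x6 ⊕ x1) ∧ x3 = T ∧ T = T
(x1 ⊕ x6) ⊕ (¬(x6 ⊕ x1) ∧ x3) = F ⊕ T = T
(x6 ⊕ (((x6 ⊕ x1) ⊕ x3) ↔ (x1 ⊕ x6))) → ((x1 ⊕ x6) ⊕ (¬(x6 ⊕ x1) ∧ x3)) = F → T = T
¬((x6 ⊕ (((x6 ⊕ x1) ⊕ x3) ↔ (x1 ⊕ x6))) → ((x1 ⊕ x6) ⊕ (¬(x6 ⊕ x1) ∧ x3))) = ¬T = F
¬((x6 ⊕ (((x6 ⊕ x1) ⊕ x3) ↔ (x1 ⊕ x6))) → ((x1 ⊕ x6) ⊕ (¬(x6 ⊕ x1) ∧ x3))) ↔ x1 = F ↔ F = T

T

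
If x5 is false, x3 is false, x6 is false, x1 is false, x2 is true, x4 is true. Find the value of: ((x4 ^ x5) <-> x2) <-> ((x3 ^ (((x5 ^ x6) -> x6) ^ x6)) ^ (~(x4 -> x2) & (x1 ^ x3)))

x4 ^ x5 = True ^ False = True
(x4 ^ x5) <-> x2 = True <-> True = True
x5 ^ x6 = False ^ False = False
(x5 ^ x6) -> x6 = False -> False = True
((x5 ^ x6) -> x6) ^ x6 = True ^ False = True
x3 ^ (((x5 ^ x6) -> x6) ^ x6) = False ^ True = True
x4 -> x2 = True -> True = True
~(x4 -> x2) = ~True = False
x1 ^ x3 = False ^ False = False
~(x4 -> x2) & (x1 ^ x3) = False & False = False
(x3 ^ (((x5 ^ x6) -> x6) ^ x6)) ^ (~(x4 -> x2) & (x1 ^ x3)) = True ^ False = True
((x4 ^ x5) <-> x2) <-> ((x3 ^ (((x5 ^ x6) -> x6) ^ x6)) ^ (~(x4 -> x2) & (x1 ^ x3))) = True <-> True = True

True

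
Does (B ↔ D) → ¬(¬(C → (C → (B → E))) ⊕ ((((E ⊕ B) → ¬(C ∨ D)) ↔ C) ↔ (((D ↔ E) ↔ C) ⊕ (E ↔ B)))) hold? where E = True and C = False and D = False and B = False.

True

Substituting E=True, C=False, D=False, B=False:
B ↔ D = False ↔ False = True
B → E = False → True = True
C → (B → E) = False → True = True
C → (C → (B → E)) = False → True = True
¬(C → (C → (B → E))) = ¬True = False
E ⊕ B = True ⊕ False = True
C ∨ D = False ∨ False = False
¬(C ∨ D) = ¬False = True
(E ⊕ B) → ¬(C ∨ D) = True → True = True
((E ⊕ B) → ¬(C ∨ D)) ↔ C = True ↔ False = False
D ↔ E = False ↔ True = False
(D ↔ E) ↔ C = False ↔ False = True
E ↔ B = True ↔ False = False
((D ↔ E) ↔ C) ⊕ (E ↔ B) = True ⊕ False = True
(((E ⊕ B) → ¬(C ∨ D)) ↔ C) ↔ (((D ↔ E) ↔ C) ⊕ (E ↔ B)) = False ↔ True = False
¬(C → (C → (B → E))) ⊕ ((((E ⊕ B) → ¬(C ∨ D)) ↔ C) ↔ (((D ↔ E) ↔ C) ⊕ (E ↔ B))) = False ⊕ False = False
¬(¬(C → (C → (B → E))) ⊕ ((((E ⊕ B) → ¬(C ∨ D)) ↔ C) ↔ (((D ↔ E) ↔ C) ⊕ (E ↔ B)))) = ¬False = True
(B ↔ D) → ¬(¬(C → (C → (B → E))) ⊕ ((((E ⊕ B) → ¬(C ∨ D)) ↔ C) ↔ (((D ↔ E) ↔ C) ⊕ (E ↔ B)))) = True → True = True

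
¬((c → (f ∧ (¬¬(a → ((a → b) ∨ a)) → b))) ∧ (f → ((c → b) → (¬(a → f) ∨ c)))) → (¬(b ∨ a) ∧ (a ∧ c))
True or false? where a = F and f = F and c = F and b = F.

Substituting a=F, f=F, c=F, b=F:
a → b = F → F = T
(a → b) ∨ a = T ∨ F = T
a → ((a → b) ∨ a) = F → T = T
¬(a → ((a → b) ∨ a)) = ¬T = F
¬¬(a → ((a → b) ∨ a)) = ¬F = T
¬¬(a → ((a → b) ∨ a)) → b = T → F = F
f ∧ (¬¬(a → ((a → b) ∨ a)) → b) = F ∧ F = F
c → (f ∧ (¬¬(a → ((a → b) ∨ a)) → b)) = F → F = T
c → b = F → F = T
a → f = F → F = T
¬(a → f) = ¬T = F
¬(a → f) ∨ c = F ∨ F = F
(c → b) → (¬(a → f) ∨ c) = T → F = F
f → ((c → b) → (¬(a → f) ∨ c)) = F → F = T
(c → (f ∧ (¬¬(a → ((a → b) ∨ a)) → b))) ∧ (f → ((c → b) → (¬(a → f) ∨ c))) = T ∧ T = T
¬((c → (f ∧ (¬¬(a → ((a → b) ∨ a)) → b))) ∧ (f → ((c → b) → (¬(a → f) ∨ c)))) = ¬T = F
b ∨ a = F ∨ F = F
¬(b ∨ a) = ¬F = T
a ∧ c = F ∧ F = F
¬(b ∨ a) ∧ (a ∧ c) = T ∧ F = F
¬((c → (f ∧ (¬¬(a → ((a → b) ∨ a)) → b))) ∧ (f → ((c → b) → (¬(a → f) ∨ c)))) → (¬(b ∨ a) ∧ (a ∧ c)) = F → F = T

T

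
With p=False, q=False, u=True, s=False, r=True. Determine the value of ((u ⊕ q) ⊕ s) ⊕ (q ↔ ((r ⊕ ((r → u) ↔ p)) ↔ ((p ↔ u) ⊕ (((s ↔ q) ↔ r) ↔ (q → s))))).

u ⊕ q = True ⊕ False = True
(u ⊕ q) ⊕ s = True ⊕ False = True
r → u = True → True = True
(r → u) ↔ p = True ↔ False = False
r ⊕ ((r → u) ↔ p) = True ⊕ False = True
p ↔ u = False ↔ True = False
s ↔ q = False ↔ False = True
(s ↔ q) ↔ r = True ↔ True = True
q → s = False → False = True
((s ↔ q) ↔ r) ↔ (q → s) = True ↔ True = True
(p ↔ u) ⊕ (((s ↔ q) ↔ r) ↔ (q → s)) = False ⊕ True = True
(r ⊕ ((r → u) ↔ p)) ↔ ((p ↔ u) ⊕ (((s ↔ q) ↔ r) ↔ (q → s))) = True ↔ True = True
q ↔ ((r ⊕ ((r → u) ↔ p)) ↔ ((p ↔ u) ⊕ (((s ↔ q) ↔ r) ↔ (q → s)))) = False ↔ True = False
((u ⊕ q) ⊕ s) ⊕ (q ↔ ((r ⊕ ((r → u) ↔ p)) ↔ ((p ↔ u) ⊕ (((s ↔ q) ↔ r) ↔ (q → s))))) = True ⊕ False = True

True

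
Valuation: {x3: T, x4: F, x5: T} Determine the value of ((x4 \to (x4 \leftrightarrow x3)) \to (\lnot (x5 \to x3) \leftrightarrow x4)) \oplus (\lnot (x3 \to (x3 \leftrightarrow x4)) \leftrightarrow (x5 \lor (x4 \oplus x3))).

x4 \leftrightarrow x3 = F \leftrightarrow T = F
x4 \to (x4 \leftrightarrow x3) = F \to F = T
x5 \to x3 = T \to T = T
\lnot (x5 \to x3) = \lnot T = F
\lnot (x5 \to x3) \leftrightarrow x4 = F \leftrightarrow F = T
(x4 \to (x4 \leftrightarrow x3)) \to (\lnot (x5 \to x3) \leftrightarrow x4) = T \to T = T
x3 \leftrightarrow x4 = T \leftrightarrow F = F
x3 \to (x3 \leftrightarrow x4) = T \to F = F
\lnot (x3 \to (x3 \leftrightarrow x4)) = \lnot F = T
x4 \oplus x3 = F \oplus T = T
x5 \lor (x4 \oplus x3) = T \lor T = T
\lnot (x3 \to (x3 \leftrightarrow x4)) \leftrightarrow (x5 \lor (x4 \oplus x3)) = T \leftrightarrow T = T
((x4 \to (x4 \leftrightarrow x3)) \to (\lnot (x5 \to x3) \leftrightarrow x4)) \oplus (\lnot (x3 \to (x3 \leftrightarrow x4)) \leftrightarrow (x5 \lor (x4 \oplus x3))) = T \oplus T = F

F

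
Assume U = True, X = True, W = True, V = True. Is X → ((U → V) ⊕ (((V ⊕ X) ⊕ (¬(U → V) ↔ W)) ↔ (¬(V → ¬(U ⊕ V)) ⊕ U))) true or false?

True

Substituting U=True, X=True, W=True, V=True:
U → V = True → True = True
V ⊕ X = True ⊕ True = False
U → V = True → True = True
¬(U → V) = ¬True = False
¬(U → V) ↔ W = False ↔ True = False
(V ⊕ X) ⊕ (¬(U → V) ↔ W) = False ⊕ False = False
U ⊕ V = True ⊕ True = False
¬(U ⊕ V) = ¬False = True
V → ¬(U ⊕ V) = True → True = True
¬(V → ¬(U ⊕ V)) = ¬True = False
¬(V → ¬(U ⊕ V)) ⊕ U = False ⊕ True = True
((V ⊕ X) ⊕ (¬(U → V) ↔ W)) ↔ (¬(V → ¬(U ⊕ V)) ⊕ U) = False ↔ True = False
(U → V) ⊕ (((V ⊕ X) ⊕ (¬(U → V) ↔ W)) ↔ (¬(V → ¬(U ⊕ V)) ⊕ U)) = True ⊕ False = True
X → ((U → V) ⊕ (((V ⊕ X) ⊕ (¬(U → V) ↔ W)) ↔ (¬(V → ¬(U ⊕ V)) ⊕ U))) = True → True = True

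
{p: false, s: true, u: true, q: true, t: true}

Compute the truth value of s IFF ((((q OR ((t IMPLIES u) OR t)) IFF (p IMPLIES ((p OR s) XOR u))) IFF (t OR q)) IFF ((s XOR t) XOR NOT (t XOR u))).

true

t IMPLIES u = true IMPLIES true = true
(t IMPLIES u) OR t = true OR true = true
q OR ((t IMPLIES u) OR t) = true OR true = true
p OR s = false OR true = true
(p OR s) XOR u = true XOR true = false
p IMPLIES ((p OR s) XOR u) = false IMPLIES false = true
(q OR ((t IMPLIES u) OR t)) IFF (p IMPLIES ((p OR s) XOR u)) = true IFF true = true
t OR q = true OR true = true
((q OR ((t IMPLIES u) OR t)) IFF (p IMPLIES ((p OR s) XOR u))) IFF (t OR q) = true IFF true = true
s XOR t = true XOR true = false
t XOR u = true XOR true = false
NOT (t XOR u) = NOT false = true
(s XOR t) XOR NOT (t XOR u) = false XOR true = true
(((q OR ((t IMPLIES u) OR t)) IFF (p IMPLIES ((p OR s) XOR u))) IFF (t OR q)) IFF ((s XOR t) XOR NOT (t XOR u)) = true IFF true = true
s IFF ((((q OR ((t IMPLIES u) OR t)) IFF (p IMPLIES ((p OR s) XOR u))) IFF (t OR q)) IFF ((s XOR t) XOR NOT (t XOR u))) = true IFF true = true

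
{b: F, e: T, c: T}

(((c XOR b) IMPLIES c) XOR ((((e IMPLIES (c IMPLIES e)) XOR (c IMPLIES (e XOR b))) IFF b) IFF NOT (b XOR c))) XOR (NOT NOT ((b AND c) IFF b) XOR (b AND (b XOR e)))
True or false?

F

c XOR b = T XOR F = T
(c XOR b) IMPLIES c = T IMPLIES T = T
c IMPLIES e = T IMPLIES T = T
e IMPLIES (c IMPLIES e) = T IMPLIES T = T
e XOR b = T XOR F = T
c IMPLIES (e XOR b) = T IMPLIES T = T
(e IMPLIES (c IMPLIES e)) XOR (c IMPLIES (e XOR b)) = T XOR T = F
((e IMPLIES (c IMPLIES e)) XOR (c IMPLIES (e XOR b))) IFF b = F IFF F = T
b XOR c = F XOR T = T
NOT (b XOR c) = NOT T = F
(((e IMPLIES (c IMPLIES e)) XOR (c IMPLIES (e XOR b))) IFF b) IFF NOT (b XOR c) = T IFF F = F
((c XOR b) IMPLIES c) XOR ((((e IMPLIES (c IMPLIES e)) XOR (c IMPLIES (e XOR b))) IFF b) IFF NOT (b XOR c)) = T XOR F = T
b AND c = F AND T = F
(b AND c) IFF b = F IFF F = T
NOT ((b AND c) IFF b) = NOT T = F
NOT NOT ((b AND c) IFF b) = NOT F = T
b XOR e = F XOR T = T
b AND (b XOR e) = F AND T = F
NOT NOT ((b AND c) IFF b) XOR (b AND (b XOR e)) = T XOR F = T
(((c XOR b) IMPLIES c) XOR ((((e IMPLIES (c IMPLIES e)) XOR (c IMPLIES (e XOR b))) IFF b) IFF NOT (b XOR c))) XOR (NOT NOT ((b AND c) IFF b) XOR (b AND (b XOR e))) = T XOR T = F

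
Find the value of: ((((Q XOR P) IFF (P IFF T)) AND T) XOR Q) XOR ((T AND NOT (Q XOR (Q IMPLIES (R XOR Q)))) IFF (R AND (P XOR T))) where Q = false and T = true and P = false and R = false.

Q XOR P = false XOR false = false
P IFF T = false IFF true = false
(Q XOR P) IFF (P IFF T) = false IFF false = true
((Q XOR P) IFF (P IFF T)) AND T = true AND true = true
(((Q XOR P) IFF (P IFF T)) AND T) XOR Q = true XOR false = true
R XOR Q = false XOR false = false
Q IMPLIES (R XOR Q) = false IMPLIES false = true
Q XOR (Q IMPLIES (R XOR Q)) = false XOR true = true
NOT (Q XOR (Q IMPLIES (R XOR Q))) = NOT true = false
T AND NOT (Q XOR (Q IMPLIES (R XOR Q))) = true AND false = false
P XOR T = false XOR true = true
R AND (P XOR T) = false AND true = false
(T AND NOT (Q XOR (Q IMPLIES (R XOR Q)))) IFF (R AND (P XOR T)) = false IFF false = true
((((Q XOR P) IFF (P IFF T)) AND T) XOR Q) XOR ((T AND NOT (Q XOR (Q IMPLIES (R XOR Q)))) IFF (R AND (P XOR T))) = true XOR true = false

false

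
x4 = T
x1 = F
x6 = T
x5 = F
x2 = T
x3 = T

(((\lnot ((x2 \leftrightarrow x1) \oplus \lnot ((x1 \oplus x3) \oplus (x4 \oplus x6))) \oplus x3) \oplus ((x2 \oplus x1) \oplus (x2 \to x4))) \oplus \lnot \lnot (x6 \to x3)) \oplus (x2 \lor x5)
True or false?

F

Substituting x4=T, x1=F, x6=T, x5=F, x2=T, x3=T:
x2 \leftrightarrow x1 = T \leftrightarrow F = F
x1 \oplus x3 = F \oplus T = T
x4 \oplus x6 = T \oplus T = F
(x1 \oplus x3) \oplus (x4 \oplus x6) = T \oplus F = T
\lnot ((x1 \oplus x3) \oplus (x4 \oplus x6)) = \lnot T = F
(x2 \leftrightarrow x1) \oplus \lnot ((x1 \oplus x3) \oplus (x4 \oplus x6)) = F \oplus F = F
\lnot ((x2 \leftrightarrow x1) \oplus \lnot ((x1 \oplus x3) \oplus (x4 \oplus x6))) = \lnot F = T
\lnot ((x2 \leftrightarrow x1) \oplus \lnot ((x1 \oplus x3) \oplus (x4 \oplus x6))) \oplus x3 = T \oplus T = F
x2 \oplus x1 = T \oplus F = T
x2 \to x4 = T \to T = T
(x2 \oplus x1) \oplus (x2 \to x4) = T \oplus T = F
(\lnot ((x2 \leftrightarrow x1) \oplus \lnot ((x1 \oplus x3) \oplus (x4 \oplus x6))) \oplus x3) \oplus ((x2 \oplus x1) \oplus (x2 \to x4)) = F \oplus F = F
x6 \to x3 = T \to T = T
\lnot (x6 \to x3) = \lnot T = F
\lnot \lnot (x6 \to x3) = \lnot F = T
((\lnot ((x2 \leftrightarrow x1) \oplus \lnot ((x1 \oplus x3) \oplus (x4 \oplus x6))) \oplus x3) \oplus ((x2 \oplus x1) \oplus (x2 \to x4))) \oplus \lnot \lnot (x6 \to x3) = F \oplus T = T
x2 \lor x5 = T \lor F = T
(((\lnot ((x2 \leftrightarrow x1) \oplus \lnot ((x1 \oplus x3) \oplus (x4 \oplus x6))) \oplus x3) \oplus ((x2 \oplus x1) \oplus (x2 \to x4))) \oplus \lnot \lnot (x6 \to x3)) \oplus (x2 \lor x5) = T \oplus T = F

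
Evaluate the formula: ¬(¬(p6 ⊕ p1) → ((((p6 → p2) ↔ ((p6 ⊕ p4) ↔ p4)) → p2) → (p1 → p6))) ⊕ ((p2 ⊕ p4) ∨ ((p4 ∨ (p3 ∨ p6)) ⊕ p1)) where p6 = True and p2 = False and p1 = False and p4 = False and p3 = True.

True

p6 ⊕ p1 = True ⊕ False = True
¬(p6 ⊕ p1) = ¬True = False
p6 → p2 = True → False = False
p6 ⊕ p4 = True ⊕ False = True
(p6 ⊕ p4) ↔ p4 = True ↔ False = False
(p6 → p2) ↔ ((p6 ⊕ p4) ↔ p4) = False ↔ False = True
((p6 → p2) ↔ ((p6 ⊕ p4) ↔ p4)) → p2 = True → False = False
p1 → p6 = False → True = True
(((p6 → p2) ↔ ((p6 ⊕ p4) ↔ p4)) → p2) → (p1 → p6) = False → True = True
¬(p6 ⊕ p1) → ((((p6 → p2) ↔ ((p6 ⊕ p4) ↔ p4)) → p2) → (p1 → p6)) = False → True = True
¬(¬(p6 ⊕ p1) → ((((p6 → p2) ↔ ((p6 ⊕ p4) ↔ p4)) → p2) → (p1 → p6))) = ¬True = False
p2 ⊕ p4 = False ⊕ False = False
p3 ∨ p6 = True ∨ True = True
p4 ∨ (p3 ∨ p6) = False ∨ True = True
(p4 ∨ (p3 ∨ p6)) ⊕ p1 = True ⊕ False = True
(p2 ⊕ p4) ∨ ((p4 ∨ (p3 ∨ p6)) ⊕ p1) = False ∨ True = True
¬(¬(p6 ⊕ p1) → ((((p6 → p2) ↔ ((p6 ⊕ p4) ↔ p4)) → p2) → (p1 → p6))) ⊕ ((p2 ⊕ p4) ∨ ((p4 ∨ (p3 ∨ p6)) ⊕ p1)) = False ⊕ True = True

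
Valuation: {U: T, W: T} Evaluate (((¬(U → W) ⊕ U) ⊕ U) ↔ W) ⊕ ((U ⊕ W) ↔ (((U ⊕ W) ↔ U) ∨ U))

F

Substituting U=T, W=T:
U → W = T → T = T
¬(U → W) = ¬T = F
¬(U → W) ⊕ U = F ⊕ T = T
(¬(U → W) ⊕ U) ⊕ U = T ⊕ T = F
((¬(U → W) ⊕ U) ⊕ U) ↔ W = F ↔ T = F
U ⊕ W = T ⊕ T = F
U ⊕ W = T ⊕ T = F
(U ⊕ W) ↔ U = F ↔ T = F
((U ⊕ W) ↔ U) ∨ U = F ∨ T = T
(U ⊕ W) ↔ (((U ⊕ W) ↔ U) ∨ U) = F ↔ T = F
(((¬(U → W) ⊕ U) ⊕ U) ↔ W) ⊕ ((U ⊕ W) ↔ (((U ⊕ W) ↔ U) ∨ U)) = F ⊕ F = F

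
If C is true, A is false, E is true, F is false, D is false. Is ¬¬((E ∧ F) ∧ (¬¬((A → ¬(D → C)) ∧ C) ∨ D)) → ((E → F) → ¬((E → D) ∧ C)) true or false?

E ∧ F = True ∧ False = False
D → C = False → True = True
¬(D → C) = ¬True = False
A → ¬(D → C) = False → False = True
(A → ¬(D → C)) ∧ C = True ∧ True = True
¬((A → ¬(D → C)) ∧ C) = ¬True = False
¬¬((A → ¬(D → C)) ∧ C) = ¬False = True
¬¬((A → ¬(D → C)) ∧ C) ∨ D = True ∨ False = True
(E ∧ F) ∧ (¬¬((A → ¬(D → C)) ∧ C) ∨ D) = False ∧ True = False
¬((E ∧ F) ∧ (¬¬((A → ¬(D → C)) ∧ C) ∨ D)) = ¬False = True
¬¬((E ∧ F) ∧ (¬¬((A → ¬(D → C)) ∧ C) ∨ D)) = ¬True = False
E → F = True → False = False
E → D = True → False = False
(E → D) ∧ C = False ∧ True = False
¬((E → D) ∧ C) = ¬False = True
(E → F) → ¬((E → D) ∧ C) = False → True = True
¬¬((E ∧ F) ∧ (¬¬((A → ¬(D → C)) ∧ C) ∨ D)) → ((E → F) → ¬((E → D) ∧ C)) = False → True = True

True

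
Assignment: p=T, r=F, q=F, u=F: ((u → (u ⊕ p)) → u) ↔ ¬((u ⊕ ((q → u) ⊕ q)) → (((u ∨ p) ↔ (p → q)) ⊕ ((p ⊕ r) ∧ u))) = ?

Substituting p=T, r=F, q=F, u=F:
u ⊕ p = F ⊕ T = T
u → (u ⊕ p) = F → T = T
(u → (u ⊕ p)) → u = T → F = F
q → u = F → F = T
(q → u) ⊕ q = T ⊕ F = T
u ⊕ ((q → u) ⊕ q) = F ⊕ T = T
u ∨ p = F ∨ T = T
p → q = T → F = F
(u ∨ p) ↔ (p → q) = T ↔ F = F
p ⊕ r = T ⊕ F = T
(p ⊕ r) ∧ u = T ∧ F = F
((u ∨ p) ↔ (p → q)) ⊕ ((p ⊕ r) ∧ u) = F ⊕ F = F
(u ⊕ ((q → u) ⊕ q)) → (((u ∨ p) ↔ (p → q)) ⊕ ((p ⊕ r) ∧ u)) = T → F = F
¬((u ⊕ ((q → u) ⊕ q)) → (((u ∨ p) ↔ (p → q)) ⊕ ((p ⊕ r) ∧ u))) = ¬F = T
((u → (u ⊕ p)) → u) ↔ ¬((u ⊕ ((q → u) ⊕ q)) → (((u ∨ p) ↔ (p → q)) ⊕ ((p ⊕ r) ∧ u))) = F ↔ T = F

F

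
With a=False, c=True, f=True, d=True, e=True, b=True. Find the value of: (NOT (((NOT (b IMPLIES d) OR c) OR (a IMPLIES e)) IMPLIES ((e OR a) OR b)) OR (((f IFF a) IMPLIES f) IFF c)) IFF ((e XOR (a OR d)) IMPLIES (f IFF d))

b IMPLIES d = True IMPLIES True = True
NOT (b IMPLIES d) = NOT True = False
NOT (b IMPLIES d) OR c = False OR True = True
a IMPLIES e = False IMPLIES True = True
(NOT (b IMPLIES d) OR c) OR (a IMPLIES e) = True OR True = True
e OR a = True OR False = True
(e OR a) OR b = True OR True = True
((NOT (b IMPLIES d) OR c) OR (a IMPLIES e)) IMPLIES ((e OR a) OR b) = True IMPLIES True = True
NOT (((NOT (b IMPLIES d) OR c) OR (a IMPLIES e)) IMPLIES ((e OR a) OR b)) = NOT True = False
f IFF a = True IFF False = False
(f IFF a) IMPLIES f = False IMPLIES True = True
((f IFF a) IMPLIES f) IFF c = True IFF True = True
NOT (((NOT (b IMPLIES d) OR c) OR (a IMPLIES e)) IMPLIES ((e OR a) OR b)) OR (((f IFF a) IMPLIES f) IFF c) = False OR True = True
a OR d = False OR True = True
e XOR (a OR d) = True XOR True = False
f IFF d = True IFF True = True
(e XOR (a OR d)) IMPLIES (f IFF d) = False IMPLIES True = True
(NOT (((NOT (b IMPLIES d) OR c) OR (a IMPLIES e)) IMPLIES ((e OR a) OR b)) OR (((f IFF a) IMPLIES f) IFF c)) IFF ((e XOR (a OR d)) IMPLIES (f IFF d)) = True IFF True = True

True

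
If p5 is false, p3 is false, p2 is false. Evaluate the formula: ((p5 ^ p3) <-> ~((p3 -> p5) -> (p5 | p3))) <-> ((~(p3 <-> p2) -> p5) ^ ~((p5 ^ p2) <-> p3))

False

Substituting p5=False, p3=False, p2=False:
p5 ^ p3 = False ^ False = False
p3 -> p5 = False -> False = True
p5 | p3 = False | False = False
(p3 -> p5) -> (p5 | p3) = True -> False = False
~((p3 -> p5) -> (p5 | p3)) = ~False = True
(p5 ^ p3) <-> ~((p3 -> p5) -> (p5 | p3)) = False <-> True = False
p3 <-> p2 = False <-> False = True
~(p3 <-> p2) = ~True = False
~(p3 <-> p2) -> p5 = False -> False = True
p5 ^ p2 = False ^ False = False
(p5 ^ p2) <-> p3 = False <-> False = True
~((p5 ^ p2) <-> p3) = ~True = False
(~(p3 <-> p2) -> p5) ^ ~((p5 ^ p2) <-> p3) = True ^ False = True
((p5 ^ p3) <-> ~((p3 -> p5) -> (p5 | p3))) <-> ((~(p3 <-> p2) -> p5) ^ ~((p5 ^ p2) <-> p3)) = False <-> True = False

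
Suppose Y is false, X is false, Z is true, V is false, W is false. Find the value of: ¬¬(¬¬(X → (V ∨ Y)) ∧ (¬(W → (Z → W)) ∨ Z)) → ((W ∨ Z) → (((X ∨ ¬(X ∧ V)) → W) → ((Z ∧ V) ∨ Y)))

T

V ∨ Y = F ∨ F = F
X → (V ∨ Y) = F → F = T
¬(X → (V ∨ Y)) = ¬T = F
¬¬(X → (V ∨ Y)) = ¬F = T
Z → W = T → F = F
W → (Z → W) = F → F = T
¬(W → (Z → W)) = ¬T = F
¬(W → (Z → W)) ∨ Z = F ∨ T = T
¬¬(X → (V ∨ Y)) ∧ (¬(W → (Z → W)) ∨ Z) = T ∧ T = T
¬(¬¬(X → (V ∨ Y)) ∧ (¬(W → (Z → W)) ∨ Z)) = ¬T = F
¬¬(¬¬(X → (V ∨ Y)) ∧ (¬(W → (Z → W)) ∨ Z)) = ¬F = T
W ∨ Z = F ∨ T = T
X ∧ V = F ∧ F = F
¬(X ∧ V) = ¬F = T
X ∨ ¬(X ∧ V) = F ∨ T = T
(X ∨ ¬(X ∧ V)) → W = T → F = F
Z ∧ V = T ∧ F = F
(Z ∧ V) ∨ Y = F ∨ F = F
((X ∨ ¬(X ∧ V)) → W) → ((Z ∧ V) ∨ Y) = F → F = T
(W ∨ Z) → (((X ∨ ¬(X ∧ V)) → W) → ((Z ∧ V) ∨ Y)) = T → T = T
¬¬(¬¬(X → (V ∨ Y)) ∧ (¬(W → (Z → W)) ∨ Z)) → ((W ∨ Z) → (((X ∨ ¬(X ∧ V)) → W) → ((Z ∧ V) ∨ Y))) = T → T = T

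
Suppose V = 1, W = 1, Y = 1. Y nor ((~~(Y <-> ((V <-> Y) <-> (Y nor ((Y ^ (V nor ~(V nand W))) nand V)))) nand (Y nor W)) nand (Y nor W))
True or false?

Substituting V=1, W=1, Y=1:
V <-> Y = 1 <-> 1 = 1
V nand W = 1 nand 1 = 0
~(V nand W) = ~0 = 1
V nor ~(V nand W) = 1 nor 1 = 0
Y ^ (V nor ~(V nand W)) = 1 ^ 0 = 1
(Y ^ (V nor ~(V nand W))) nand V = 1 nand 1 = 0
Y nor ((Y ^ (V nor ~(V nand W))) nand V) = 1 nor 0 = 0
(V <-> Y) <-> (Y nor ((Y ^ (V nor ~(V nand W))) nand V)) = 1 <-> 0 = 0
Y <-> ((V <-> Y) <-> (Y nor ((Y ^ (V nor ~(V nand W))) nand V))) = 1 <-> 0 = 0
~(Y <-> ((V <-> Y) <-> (Y nor ((Y ^ (V nor ~(V nand W))) nand V)))) = ~0 = 1
~~(Y <-> ((V <-> Y) <-> (Y nor ((Y ^ (V nor ~(V nand W))) nand V)))) = ~1 = 0
Y nor W = 1 nor 1 = 0
~~(Y <-> ((V <-> Y) <-> (Y nor ((Y ^ (V nor ~(V nand W))) nand V)))) nand (Y nor W) = 0 nand 0 = 1
Y nor W = 1 nor 1 = 0
(~~(Y <-> ((V <-> Y) <-> (Y nor ((Y ^ (V nor ~(V nand W))) nand V)))) nand (Y nor W)) nand (Y nor W) = 1 nand 0 = 1
Y nor ((~~(Y <-> ((V <-> Y) <-> (Y nor ((Y ^ (V nor ~(V nand W))) nand V)))) nand (Y nor W)) nand (Y nor W)) = 1 nor 1 = 0

0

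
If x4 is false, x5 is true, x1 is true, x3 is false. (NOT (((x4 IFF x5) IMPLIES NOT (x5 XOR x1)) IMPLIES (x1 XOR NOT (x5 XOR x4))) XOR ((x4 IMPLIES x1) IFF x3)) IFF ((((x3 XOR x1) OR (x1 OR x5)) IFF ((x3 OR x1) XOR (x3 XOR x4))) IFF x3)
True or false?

x4 IFF x5 = false IFF true = false
x5 XOR x1 = true XOR true = false
NOT (x5 XOR x1) = NOT false = true
(x4 IFF x5) IMPLIES NOT (x5 XOR x1) = false IMPLIES true = true
x5 XOR x4 = true XOR false = true
NOT (x5 XOR x4) = NOT true = false
x1 XOR NOT (x5 XOR x4) = true XOR false = true
((x4 IFF x5) IMPLIES NOT (x5 XOR x1)) IMPLIES (x1 XOR NOT (x5 XOR x4)) = true IMPLIES true = true
NOT (((x4 IFF x5) IMPLIES NOT (x5 XOR x1)) IMPLIES (x1 XOR NOT (x5 XOR x4))) = NOT true = false
x4 IMPLIES x1 = false IMPLIES true = true
(x4 IMPLIES x1) IFF x3 = true IFF false = false
NOT (((x4 IFF x5) IMPLIES NOT (x5 XOR x1)) IMPLIES (x1 XOR NOT (x5 XOR x4))) XOR ((x4 IMPLIES x1) IFF x3) = false XOR false = false
x3 XOR x1 = false XOR true = true
x1 OR x5 = true OR true = true
(x3 XOR x1) OR (x1 OR x5) = true OR true = true
x3 OR x1 = false OR true = true
x3 XOR x4 = false XOR false = false
(x3 OR x1) XOR (x3 XOR x4) = true XOR false = true
((x3 XOR x1) OR (x1 OR x5)) IFF ((x3 OR x1) XOR (x3 XOR x4)) = true IFF true = true
(((x3 XOR x1) OR (x1 OR x5)) IFF ((x3 OR x1) XOR (x3 XOR x4))) IFF x3 = true IFF false = false
(NOT (((x4 IFF x5) IMPLIES NOT (x5 XOR x1)) IMPLIES (x1 XOR NOT (x5 XOR x4))) XOR ((x4 IMPLIES x1) IFF x3)) IFF ((((x3 XOR x1) OR (x1 OR x5)) IFF ((x3 OR x1) XOR (x3 XOR x4))) IFF x3) = false IFF false = true

true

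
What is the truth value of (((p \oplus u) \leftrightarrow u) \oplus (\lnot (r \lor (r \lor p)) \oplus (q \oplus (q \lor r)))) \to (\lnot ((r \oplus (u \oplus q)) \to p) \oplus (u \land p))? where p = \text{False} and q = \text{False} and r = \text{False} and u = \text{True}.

\text{True}

p \oplus u = \text{False} \oplus \text{True} = \text{True}
(p \oplus u) \leftrightarrow u = \text{True} \leftrightarrow \text{True} = \text{True}
r \lor p = \text{False} \lor \text{False} = \text{False}
r \lor (r \lor p) = \text{False} \lor \text{False} = \text{False}
\lnot (r \lor (r \lor p)) = \lnot \text{False} = \text{True}
q \lor r = \text{False} \lor \text{False} = \text{False}
q \oplus (q \lor r) = \text{False} \oplus \text{False} = \text{False}
\lnot (r \lor (r \lor p)) \oplus (q \oplus (q \lor r)) = \text{True} \oplus \text{False} = \text{True}
((p \oplus u) \leftrightarrow u) \oplus (\lnot (r \lor (r \lor p)) \oplus (q \oplus (q \lor r))) = \text{True} \oplus \text{True} = \text{False}
u \oplus q = \text{True} \oplus \text{False} = \text{True}
r \oplus (u \oplus q) = \text{False} \oplus \text{True} = \text{True}
(r \oplus (u \oplus q)) \to p = \text{True} \to \text{False} = \text{False}
\lnot ((r \oplus (u \oplus q)) \to p) = \lnot \text{False} = \text{True}
u \land p = \text{True} \land \text{False} = \text{False}
\lnot ((r \oplus (u \oplus q)) \to p) \oplus (u \land p) = \text{True} \oplus \text{False} = \text{True}
(((p \oplus u) \leftrightarrow u) \oplus (\lnot (r \lor (r \lor p)) \oplus (q \oplus (q \lor r)))) \to (\lnot ((r \oplus (u \oplus q)) \to p) \oplus (u \land p)) = \text{False} \to \text{True} = \text{True}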